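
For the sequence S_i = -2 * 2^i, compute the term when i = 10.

S_10 = -2 * 2^10 = -2 * 1024 = -2048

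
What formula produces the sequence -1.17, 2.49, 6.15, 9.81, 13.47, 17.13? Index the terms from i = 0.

Check differences: 2.49 - -1.17 = 3.66
6.15 - 2.49 = 3.66
Common difference d = 3.66.
First term a = -1.17.
Formula: S_i = -1.17 + 3.66*i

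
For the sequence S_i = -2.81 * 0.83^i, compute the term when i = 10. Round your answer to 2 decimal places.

S_10 = -2.81 * 0.83^10 ≈ -2.81 * 0.1552 ≈ -0.44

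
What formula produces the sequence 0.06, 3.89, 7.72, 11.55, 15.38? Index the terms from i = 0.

Check differences: 3.89 - 0.06 = 3.83
7.72 - 3.89 = 3.83
Common difference d = 3.83.
First term a = 0.06.
Formula: S_i = 0.06 + 3.83*i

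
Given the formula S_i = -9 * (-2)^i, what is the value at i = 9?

S_9 = -9 * (-2)^9 = -9 * -512 = 4608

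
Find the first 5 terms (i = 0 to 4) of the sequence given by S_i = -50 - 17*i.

This is an arithmetic sequence.
i=0: S_0 = -50 + -17*0 = -50
i=1: S_1 = -50 + -17*1 = -67
i=2: S_2 = -50 + -17*2 = -84
i=3: S_3 = -50 + -17*3 = -101
i=4: S_4 = -50 + -17*4 = -118
The first 5 terms are: [-50, -67, -84, -101, -118]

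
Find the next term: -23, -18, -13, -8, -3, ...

Differences: -18 - -23 = 5
This is an arithmetic sequence with common difference d = 5.
Next term = -3 + 5 = 2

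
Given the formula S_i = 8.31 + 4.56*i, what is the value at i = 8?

S_8 = 8.31 + 4.56*8 = 8.31 + 36.48 = 44.79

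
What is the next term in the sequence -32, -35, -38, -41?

Differences: -35 - -32 = -3
This is an arithmetic sequence with common difference d = -3.
Next term = -41 + -3 = -44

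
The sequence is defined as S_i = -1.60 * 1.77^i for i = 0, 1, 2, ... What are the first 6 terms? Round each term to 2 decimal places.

This is a geometric sequence.
i=0: S_0 = -1.6 * 1.77^0 = -1.6
i=1: S_1 = -1.6 * 1.77^1 ≈ -2.83
i=2: S_2 = -1.6 * 1.77^2 ≈ -5.01
i=3: S_3 = -1.6 * 1.77^3 ≈ -8.87
i=4: S_4 = -1.6 * 1.77^4 ≈ -15.7
i=5: S_5 = -1.6 * 1.77^5 ≈ -27.8
The first 6 terms are: [-1.6, -2.83, -5.01, -8.87, -15.7, -27.8]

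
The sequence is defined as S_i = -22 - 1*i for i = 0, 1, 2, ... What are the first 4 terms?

This is an arithmetic sequence.
i=0: S_0 = -22 + -1*0 = -22
i=1: S_1 = -22 + -1*1 = -23
i=2: S_2 = -22 + -1*2 = -24
i=3: S_3 = -22 + -1*3 = -25
The first 4 terms are: [-22, -23, -24, -25]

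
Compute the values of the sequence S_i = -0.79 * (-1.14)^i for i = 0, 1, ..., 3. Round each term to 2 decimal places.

This is a geometric sequence.
i=0: S_0 = -0.79 * (-1.14)^0 = -0.79
i=1: S_1 = -0.79 * (-1.14)^1 ≈ 0.9
i=2: S_2 = -0.79 * (-1.14)^2 ≈ -1.03
i=3: S_3 = -0.79 * (-1.14)^3 ≈ 1.17
The first 4 terms are: [-0.79, 0.9, -1.03, 1.17]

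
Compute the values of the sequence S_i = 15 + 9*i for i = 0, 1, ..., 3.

This is an arithmetic sequence.
i=0: S_0 = 15 + 9*0 = 15
i=1: S_1 = 15 + 9*1 = 24
i=2: S_2 = 15 + 9*2 = 33
i=3: S_3 = 15 + 9*3 = 42
The first 4 terms are: [15, 24, 33, 42]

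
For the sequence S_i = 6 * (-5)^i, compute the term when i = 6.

S_6 = 6 * (-5)^6 = 6 * 15625 = 93750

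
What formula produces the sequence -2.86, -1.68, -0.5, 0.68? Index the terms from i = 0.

Check differences: -1.68 - -2.86 = 1.18
-0.5 - -1.68 = 1.18
Common difference d = 1.18.
First term a = -2.86.
Formula: S_i = -2.86 + 1.18*i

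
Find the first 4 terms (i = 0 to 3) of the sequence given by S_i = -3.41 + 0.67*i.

This is an arithmetic sequence.
i=0: S_0 = -3.41 + 0.67*0 = -3.41
i=1: S_1 = -3.41 + 0.67*1 = -2.74
i=2: S_2 = -3.41 + 0.67*2 = -2.07
i=3: S_3 = -3.41 + 0.67*3 = -1.4
The first 4 terms are: [-3.41, -2.74, -2.07, -1.4]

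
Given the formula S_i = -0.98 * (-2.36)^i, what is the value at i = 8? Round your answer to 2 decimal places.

S_8 = -0.98 * (-2.36)^8 ≈ -0.98 * 962.268 ≈ -943.02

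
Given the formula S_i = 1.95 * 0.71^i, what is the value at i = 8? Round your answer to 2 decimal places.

S_8 = 1.95 * 0.71^8 ≈ 1.95 * 0.0646 ≈ 0.13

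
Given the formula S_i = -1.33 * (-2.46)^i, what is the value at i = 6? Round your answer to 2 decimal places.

S_6 = -1.33 * (-2.46)^6 ≈ -1.33 * 221.6209 ≈ -294.76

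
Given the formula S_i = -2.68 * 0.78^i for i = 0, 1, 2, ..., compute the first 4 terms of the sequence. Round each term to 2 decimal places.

This is a geometric sequence.
i=0: S_0 = -2.68 * 0.78^0 = -2.68
i=1: S_1 = -2.68 * 0.78^1 ≈ -2.09
i=2: S_2 = -2.68 * 0.78^2 ≈ -1.63
i=3: S_3 = -2.68 * 0.78^3 ≈ -1.27
The first 4 terms are: [-2.68, -2.09, -1.63, -1.27]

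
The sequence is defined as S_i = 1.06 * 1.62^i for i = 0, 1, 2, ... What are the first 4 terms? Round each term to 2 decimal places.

This is a geometric sequence.
i=0: S_0 = 1.06 * 1.62^0 = 1.06
i=1: S_1 = 1.06 * 1.62^1 ≈ 1.72
i=2: S_2 = 1.06 * 1.62^2 ≈ 2.78
i=3: S_3 = 1.06 * 1.62^3 ≈ 4.51
The first 4 terms are: [1.06, 1.72, 2.78, 4.51]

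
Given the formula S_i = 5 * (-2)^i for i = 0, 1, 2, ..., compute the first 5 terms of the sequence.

This is a geometric sequence.
i=0: S_0 = 5 * (-2)^0 = 5
i=1: S_1 = 5 * (-2)^1 = -10
i=2: S_2 = 5 * (-2)^2 = 20
i=3: S_3 = 5 * (-2)^3 = -40
i=4: S_4 = 5 * (-2)^4 = 80
The first 5 terms are: [5, -10, 20, -40, 80]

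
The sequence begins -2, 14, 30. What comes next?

Differences: 14 - -2 = 16
This is an arithmetic sequence with common difference d = 16.
Next term = 30 + 16 = 46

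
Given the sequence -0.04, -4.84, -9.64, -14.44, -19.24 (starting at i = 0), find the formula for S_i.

Check differences: -4.84 - -0.04 = -4.8
-9.64 - -4.84 = -4.8
Common difference d = -4.8.
First term a = -0.04.
Formula: S_i = -0.04 - 4.80*i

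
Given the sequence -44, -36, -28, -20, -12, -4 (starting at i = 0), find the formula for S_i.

Check differences: -36 - -44 = 8
-28 - -36 = 8
Common difference d = 8.
First term a = -44.
Formula: S_i = -44 + 8*i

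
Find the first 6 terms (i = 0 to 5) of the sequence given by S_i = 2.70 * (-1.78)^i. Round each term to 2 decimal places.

This is a geometric sequence.
i=0: S_0 = 2.7 * (-1.78)^0 = 2.7
i=1: S_1 = 2.7 * (-1.78)^1 ≈ -4.81
i=2: S_2 = 2.7 * (-1.78)^2 ≈ 8.55
i=3: S_3 = 2.7 * (-1.78)^3 ≈ -15.23
i=4: S_4 = 2.7 * (-1.78)^4 ≈ 27.1
i=5: S_5 = 2.7 * (-1.78)^5 ≈ -48.25
The first 6 terms are: [2.7, -4.81, 8.55, -15.23, 27.1, -48.25]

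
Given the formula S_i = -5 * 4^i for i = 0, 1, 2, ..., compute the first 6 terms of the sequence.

This is a geometric sequence.
i=0: S_0 = -5 * 4^0 = -5
i=1: S_1 = -5 * 4^1 = -20
i=2: S_2 = -5 * 4^2 = -80
i=3: S_3 = -5 * 4^3 = -320
i=4: S_4 = -5 * 4^4 = -1280
i=5: S_5 = -5 * 4^5 = -5120
The first 6 terms are: [-5, -20, -80, -320, -1280, -5120]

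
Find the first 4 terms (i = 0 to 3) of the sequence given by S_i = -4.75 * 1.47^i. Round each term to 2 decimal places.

This is a geometric sequence.
i=0: S_0 = -4.75 * 1.47^0 = -4.75
i=1: S_1 = -4.75 * 1.47^1 ≈ -6.98
i=2: S_2 = -4.75 * 1.47^2 ≈ -10.26
i=3: S_3 = -4.75 * 1.47^3 ≈ -15.09
The first 4 terms are: [-4.75, -6.98, -10.26, -15.09]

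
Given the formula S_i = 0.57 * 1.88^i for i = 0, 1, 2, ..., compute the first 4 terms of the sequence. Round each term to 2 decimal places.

This is a geometric sequence.
i=0: S_0 = 0.57 * 1.88^0 = 0.57
i=1: S_1 = 0.57 * 1.88^1 ≈ 1.07
i=2: S_2 = 0.57 * 1.88^2 ≈ 2.01
i=3: S_3 = 0.57 * 1.88^3 ≈ 3.79
The first 4 terms are: [0.57, 1.07, 2.01, 3.79]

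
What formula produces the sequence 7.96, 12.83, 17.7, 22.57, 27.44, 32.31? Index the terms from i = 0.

Check differences: 12.83 - 7.96 = 4.87
17.7 - 12.83 = 4.87
Common difference d = 4.87.
First term a = 7.96.
Formula: S_i = 7.96 + 4.87*i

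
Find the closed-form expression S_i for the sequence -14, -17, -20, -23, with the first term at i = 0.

Check differences: -17 - -14 = -3
-20 - -17 = -3
Common difference d = -3.
First term a = -14.
Formula: S_i = -14 - 3*i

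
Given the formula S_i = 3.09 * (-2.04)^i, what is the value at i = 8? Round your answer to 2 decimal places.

S_8 = 3.09 * (-2.04)^8 ≈ 3.09 * 299.9448 ≈ 926.83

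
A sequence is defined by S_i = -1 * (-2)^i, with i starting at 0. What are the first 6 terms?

This is a geometric sequence.
i=0: S_0 = -1 * (-2)^0 = -1
i=1: S_1 = -1 * (-2)^1 = 2
i=2: S_2 = -1 * (-2)^2 = -4
i=3: S_3 = -1 * (-2)^3 = 8
i=4: S_4 = -1 * (-2)^4 = -16
i=5: S_5 = -1 * (-2)^5 = 32
The first 6 terms are: [-1, 2, -4, 8, -16, 32]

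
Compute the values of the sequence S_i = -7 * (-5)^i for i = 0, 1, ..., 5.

This is a geometric sequence.
i=0: S_0 = -7 * (-5)^0 = -7
i=1: S_1 = -7 * (-5)^1 = 35
i=2: S_2 = -7 * (-5)^2 = -175
i=3: S_3 = -7 * (-5)^3 = 875
i=4: S_4 = -7 * (-5)^4 = -4375
i=5: S_5 = -7 * (-5)^5 = 21875
The first 6 terms are: [-7, 35, -175, 875, -4375, 21875]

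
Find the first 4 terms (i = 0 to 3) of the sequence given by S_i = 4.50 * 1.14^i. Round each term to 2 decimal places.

This is a geometric sequence.
i=0: S_0 = 4.5 * 1.14^0 = 4.5
i=1: S_1 = 4.5 * 1.14^1 = 5.13
i=2: S_2 = 4.5 * 1.14^2 ≈ 5.85
i=3: S_3 = 4.5 * 1.14^3 ≈ 6.67
The first 4 terms are: [4.5, 5.13, 5.85, 6.67]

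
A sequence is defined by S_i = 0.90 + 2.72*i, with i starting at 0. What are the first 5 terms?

This is an arithmetic sequence.
i=0: S_0 = 0.9 + 2.72*0 = 0.9
i=1: S_1 = 0.9 + 2.72*1 = 3.62
i=2: S_2 = 0.9 + 2.72*2 = 6.34
i=3: S_3 = 0.9 + 2.72*3 = 9.06
i=4: S_4 = 0.9 + 2.72*4 = 11.78
The first 5 terms are: [0.9, 3.62, 6.34, 9.06, 11.78]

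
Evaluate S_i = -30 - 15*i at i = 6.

S_6 = -30 + -15*6 = -30 + -90 = -120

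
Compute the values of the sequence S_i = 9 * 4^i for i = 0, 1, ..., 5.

This is a geometric sequence.
i=0: S_0 = 9 * 4^0 = 9
i=1: S_1 = 9 * 4^1 = 36
i=2: S_2 = 9 * 4^2 = 144
i=3: S_3 = 9 * 4^3 = 576
i=4: S_4 = 9 * 4^4 = 2304
i=5: S_5 = 9 * 4^5 = 9216
The first 6 terms are: [9, 36, 144, 576, 2304, 9216]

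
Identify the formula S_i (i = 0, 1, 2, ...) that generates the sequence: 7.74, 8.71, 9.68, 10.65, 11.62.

Check differences: 8.71 - 7.74 = 0.97
9.68 - 8.71 = 0.97
Common difference d = 0.97.
First term a = 7.74.
Formula: S_i = 7.74 + 0.97*i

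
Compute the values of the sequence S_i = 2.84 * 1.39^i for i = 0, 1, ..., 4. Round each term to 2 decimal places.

This is a geometric sequence.
i=0: S_0 = 2.84 * 1.39^0 = 2.84
i=1: S_1 = 2.84 * 1.39^1 ≈ 3.95
i=2: S_2 = 2.84 * 1.39^2 ≈ 5.49
i=3: S_3 = 2.84 * 1.39^3 ≈ 7.63
i=4: S_4 = 2.84 * 1.39^4 ≈ 10.6
The first 5 terms are: [2.84, 3.95, 5.49, 7.63, 10.6]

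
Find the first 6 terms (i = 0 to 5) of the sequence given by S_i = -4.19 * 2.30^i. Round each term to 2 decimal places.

This is a geometric sequence.
i=0: S_0 = -4.19 * 2.3^0 = -4.19
i=1: S_1 = -4.19 * 2.3^1 ≈ -9.64
i=2: S_2 = -4.19 * 2.3^2 ≈ -22.17
i=3: S_3 = -4.19 * 2.3^3 ≈ -50.98
i=4: S_4 = -4.19 * 2.3^4 ≈ -117.25
i=5: S_5 = -4.19 * 2.3^5 ≈ -269.68
The first 6 terms are: [-4.19, -9.64, -22.17, -50.98, -117.25, -269.68]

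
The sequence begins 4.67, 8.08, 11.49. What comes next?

Differences: 8.08 - 4.67 = 3.41
This is an arithmetic sequence with common difference d = 3.41.
Next term = 11.49 + 3.41 = 14.9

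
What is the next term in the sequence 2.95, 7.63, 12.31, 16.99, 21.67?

Differences: 7.63 - 2.95 = 4.68
This is an arithmetic sequence with common difference d = 4.68.
Next term = 21.67 + 4.68 = 26.35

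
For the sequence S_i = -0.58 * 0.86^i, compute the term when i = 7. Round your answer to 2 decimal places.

S_7 = -0.58 * 0.86^7 ≈ -0.58 * 0.3479 ≈ -0.2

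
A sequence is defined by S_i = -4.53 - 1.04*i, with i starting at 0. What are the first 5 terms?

This is an arithmetic sequence.
i=0: S_0 = -4.53 + -1.04*0 = -4.53
i=1: S_1 = -4.53 + -1.04*1 = -5.57
i=2: S_2 = -4.53 + -1.04*2 = -6.61
i=3: S_3 = -4.53 + -1.04*3 = -7.65
i=4: S_4 = -4.53 + -1.04*4 = -8.69
The first 5 terms are: [-4.53, -5.57, -6.61, -7.65, -8.69]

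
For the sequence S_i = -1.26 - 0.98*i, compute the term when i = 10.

S_10 = -1.26 + -0.98*10 = -1.26 + -9.8 = -11.06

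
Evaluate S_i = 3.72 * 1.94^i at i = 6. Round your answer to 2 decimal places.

S_6 = 3.72 * 1.94^6 ≈ 3.72 * 53.3102 ≈ 198.31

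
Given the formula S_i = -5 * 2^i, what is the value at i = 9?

S_9 = -5 * 2^9 = -5 * 512 = -2560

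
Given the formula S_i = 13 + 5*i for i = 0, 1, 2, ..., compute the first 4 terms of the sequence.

This is an arithmetic sequence.
i=0: S_0 = 13 + 5*0 = 13
i=1: S_1 = 13 + 5*1 = 18
i=2: S_2 = 13 + 5*2 = 23
i=3: S_3 = 13 + 5*3 = 28
The first 4 terms are: [13, 18, 23, 28]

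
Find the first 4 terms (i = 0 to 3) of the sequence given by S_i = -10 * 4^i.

This is a geometric sequence.
i=0: S_0 = -10 * 4^0 = -10
i=1: S_1 = -10 * 4^1 = -40
i=2: S_2 = -10 * 4^2 = -160
i=3: S_3 = -10 * 4^3 = -640
The first 4 terms are: [-10, -40, -160, -640]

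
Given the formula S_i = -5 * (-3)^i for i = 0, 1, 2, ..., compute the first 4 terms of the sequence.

This is a geometric sequence.
i=0: S_0 = -5 * (-3)^0 = -5
i=1: S_1 = -5 * (-3)^1 = 15
i=2: S_2 = -5 * (-3)^2 = -45
i=3: S_3 = -5 * (-3)^3 = 135
The first 4 terms are: [-5, 15, -45, 135]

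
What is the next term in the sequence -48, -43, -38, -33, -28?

Differences: -43 - -48 = 5
This is an arithmetic sequence with common difference d = 5.
Next term = -28 + 5 = -23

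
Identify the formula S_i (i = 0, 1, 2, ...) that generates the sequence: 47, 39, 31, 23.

Check differences: 39 - 47 = -8
31 - 39 = -8
Common difference d = -8.
First term a = 47.
Formula: S_i = 47 - 8*i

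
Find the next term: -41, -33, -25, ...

Differences: -33 - -41 = 8
This is an arithmetic sequence with common difference d = 8.
Next term = -25 + 8 = -17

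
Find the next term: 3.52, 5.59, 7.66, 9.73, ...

Differences: 5.59 - 3.52 = 2.07
This is an arithmetic sequence with common difference d = 2.07.
Next term = 9.73 + 2.07 = 11.8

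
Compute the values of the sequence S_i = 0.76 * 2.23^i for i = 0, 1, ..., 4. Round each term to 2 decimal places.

This is a geometric sequence.
i=0: S_0 = 0.76 * 2.23^0 = 0.76
i=1: S_1 = 0.76 * 2.23^1 ≈ 1.69
i=2: S_2 = 0.76 * 2.23^2 ≈ 3.78
i=3: S_3 = 0.76 * 2.23^3 ≈ 8.43
i=4: S_4 = 0.76 * 2.23^4 ≈ 18.79
The first 5 terms are: [0.76, 1.69, 3.78, 8.43, 18.79]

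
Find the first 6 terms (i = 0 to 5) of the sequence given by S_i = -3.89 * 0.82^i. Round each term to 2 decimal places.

This is a geometric sequence.
i=0: S_0 = -3.89 * 0.82^0 = -3.89
i=1: S_1 = -3.89 * 0.82^1 ≈ -3.19
i=2: S_2 = -3.89 * 0.82^2 ≈ -2.62
i=3: S_3 = -3.89 * 0.82^3 ≈ -2.14
i=4: S_4 = -3.89 * 0.82^4 ≈ -1.76
i=5: S_5 = -3.89 * 0.82^5 ≈ -1.44
The first 6 terms are: [-3.89, -3.19, -2.62, -2.14, -1.76, -1.44]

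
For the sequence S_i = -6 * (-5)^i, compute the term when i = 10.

S_10 = -6 * (-5)^10 = -6 * 9765625 = -58593750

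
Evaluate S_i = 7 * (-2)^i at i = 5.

S_5 = 7 * (-2)^5 = 7 * -32 = -224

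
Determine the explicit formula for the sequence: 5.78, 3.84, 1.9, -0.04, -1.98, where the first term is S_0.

Check differences: 3.84 - 5.78 = -1.94
1.9 - 3.84 = -1.94
Common difference d = -1.94.
First term a = 5.78.
Formula: S_i = 5.78 - 1.94*i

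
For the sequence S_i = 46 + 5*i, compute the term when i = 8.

S_8 = 46 + 5*8 = 46 + 40 = 86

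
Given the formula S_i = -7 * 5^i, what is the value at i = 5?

S_5 = -7 * 5^5 = -7 * 3125 = -21875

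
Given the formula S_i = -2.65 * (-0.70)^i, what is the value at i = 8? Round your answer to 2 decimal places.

S_8 = -2.65 * (-0.7)^8 ≈ -2.65 * 0.0576 ≈ -0.15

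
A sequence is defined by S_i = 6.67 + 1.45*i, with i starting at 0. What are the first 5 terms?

This is an arithmetic sequence.
i=0: S_0 = 6.67 + 1.45*0 = 6.67
i=1: S_1 = 6.67 + 1.45*1 = 8.12
i=2: S_2 = 6.67 + 1.45*2 = 9.57
i=3: S_3 = 6.67 + 1.45*3 = 11.02
i=4: S_4 = 6.67 + 1.45*4 = 12.47
The first 5 terms are: [6.67, 8.12, 9.57, 11.02, 12.47]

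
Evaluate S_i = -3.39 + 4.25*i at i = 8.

S_8 = -3.39 + 4.25*8 = -3.39 + 34.0 = 30.61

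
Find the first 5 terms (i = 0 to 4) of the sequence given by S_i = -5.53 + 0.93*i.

This is an arithmetic sequence.
i=0: S_0 = -5.53 + 0.93*0 = -5.53
i=1: S_1 = -5.53 + 0.93*1 = -4.6
i=2: S_2 = -5.53 + 0.93*2 = -3.67
i=3: S_3 = -5.53 + 0.93*3 = -2.74
i=4: S_4 = -5.53 + 0.93*4 = -1.81
The first 5 terms are: [-5.53, -4.6, -3.67, -2.74, -1.81]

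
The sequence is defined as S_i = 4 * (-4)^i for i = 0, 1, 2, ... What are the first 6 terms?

This is a geometric sequence.
i=0: S_0 = 4 * (-4)^0 = 4
i=1: S_1 = 4 * (-4)^1 = -16
i=2: S_2 = 4 * (-4)^2 = 64
i=3: S_3 = 4 * (-4)^3 = -256
i=4: S_4 = 4 * (-4)^4 = 1024
i=5: S_5 = 4 * (-4)^5 = -4096
The first 6 terms are: [4, -16, 64, -256, 1024, -4096]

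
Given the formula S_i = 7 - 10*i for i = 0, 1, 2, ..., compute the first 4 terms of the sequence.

This is an arithmetic sequence.
i=0: S_0 = 7 + -10*0 = 7
i=1: S_1 = 7 + -10*1 = -3
i=2: S_2 = 7 + -10*2 = -13
i=3: S_3 = 7 + -10*3 = -23
The first 4 terms are: [7, -3, -13, -23]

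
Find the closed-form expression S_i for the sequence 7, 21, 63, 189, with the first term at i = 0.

Check ratios: 21 / 7 = 3.0
Common ratio r = 3.
First term a = 7.
Formula: S_i = 7 * 3^i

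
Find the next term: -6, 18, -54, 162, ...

Ratios: 18 / -6 = -3.0
This is a geometric sequence with common ratio r = -3.
Next term = 162 * -3 = -486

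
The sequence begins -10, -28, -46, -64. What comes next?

Differences: -28 - -10 = -18
This is an arithmetic sequence with common difference d = -18.
Next term = -64 + -18 = -82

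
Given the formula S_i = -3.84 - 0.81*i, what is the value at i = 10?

S_10 = -3.84 + -0.81*10 = -3.84 + -8.1 = -11.94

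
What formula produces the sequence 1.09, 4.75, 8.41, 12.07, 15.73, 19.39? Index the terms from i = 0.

Check differences: 4.75 - 1.09 = 3.66
8.41 - 4.75 = 3.66
Common difference d = 3.66.
First term a = 1.09.
Formula: S_i = 1.09 + 3.66*i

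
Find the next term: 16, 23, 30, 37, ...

Differences: 23 - 16 = 7
This is an arithmetic sequence with common difference d = 7.
Next term = 37 + 7 = 44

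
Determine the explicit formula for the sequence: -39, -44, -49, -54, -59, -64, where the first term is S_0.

Check differences: -44 - -39 = -5
-49 - -44 = -5
Common difference d = -5.
First term a = -39.
Formula: S_i = -39 - 5*i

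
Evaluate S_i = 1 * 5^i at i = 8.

S_8 = 1 * 5^8 = 1 * 390625 = 390625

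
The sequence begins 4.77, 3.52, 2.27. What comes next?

Differences: 3.52 - 4.77 = -1.25
This is an arithmetic sequence with common difference d = -1.25.
Next term = 2.27 + -1.25 = 1.02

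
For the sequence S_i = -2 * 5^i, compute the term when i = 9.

S_9 = -2 * 5^9 = -2 * 1953125 = -3906250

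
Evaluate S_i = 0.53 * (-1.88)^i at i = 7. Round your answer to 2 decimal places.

S_7 = 0.53 * (-1.88)^7 ≈ 0.53 * -83.0051 ≈ -43.99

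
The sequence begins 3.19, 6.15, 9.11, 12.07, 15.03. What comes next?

Differences: 6.15 - 3.19 = 2.96
This is an arithmetic sequence with common difference d = 2.96.
Next term = 15.03 + 2.96 = 17.99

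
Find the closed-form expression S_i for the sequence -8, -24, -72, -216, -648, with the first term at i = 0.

Check ratios: -24 / -8 = 3.0
Common ratio r = 3.
First term a = -8.
Formula: S_i = -8 * 3^i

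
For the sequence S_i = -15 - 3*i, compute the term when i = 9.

S_9 = -15 + -3*9 = -15 + -27 = -42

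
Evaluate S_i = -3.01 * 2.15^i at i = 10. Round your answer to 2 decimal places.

S_10 = -3.01 * 2.15^10 ≈ -3.01 * 2110.4963 ≈ -6352.59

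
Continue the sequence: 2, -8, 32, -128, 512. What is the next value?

Ratios: -8 / 2 = -4.0
This is a geometric sequence with common ratio r = -4.
Next term = 512 * -4 = -2048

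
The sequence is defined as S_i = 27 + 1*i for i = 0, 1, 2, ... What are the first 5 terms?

This is an arithmetic sequence.
i=0: S_0 = 27 + 1*0 = 27
i=1: S_1 = 27 + 1*1 = 28
i=2: S_2 = 27 + 1*2 = 29
i=3: S_3 = 27 + 1*3 = 30
i=4: S_4 = 27 + 1*4 = 31
The first 5 terms are: [27, 28, 29, 30, 31]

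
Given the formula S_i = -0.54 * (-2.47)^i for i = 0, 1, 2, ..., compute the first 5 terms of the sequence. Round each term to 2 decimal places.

This is a geometric sequence.
i=0: S_0 = -0.54 * (-2.47)^0 = -0.54
i=1: S_1 = -0.54 * (-2.47)^1 ≈ 1.33
i=2: S_2 = -0.54 * (-2.47)^2 ≈ -3.29
i=3: S_3 = -0.54 * (-2.47)^3 ≈ 8.14
i=4: S_4 = -0.54 * (-2.47)^4 ≈ -20.1
The first 5 terms are: [-0.54, 1.33, -3.29, 8.14, -20.1]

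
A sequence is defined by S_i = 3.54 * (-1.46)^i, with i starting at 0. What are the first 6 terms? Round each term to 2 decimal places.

This is a geometric sequence.
i=0: S_0 = 3.54 * (-1.46)^0 = 3.54
i=1: S_1 = 3.54 * (-1.46)^1 ≈ -5.17
i=2: S_2 = 3.54 * (-1.46)^2 ≈ 7.55
i=3: S_3 = 3.54 * (-1.46)^3 ≈ -11.02
i=4: S_4 = 3.54 * (-1.46)^4 ≈ 16.08
i=5: S_5 = 3.54 * (-1.46)^5 ≈ -23.48
The first 6 terms are: [3.54, -5.17, 7.55, -11.02, 16.08, -23.48]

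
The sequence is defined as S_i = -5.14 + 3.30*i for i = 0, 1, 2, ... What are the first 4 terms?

This is an arithmetic sequence.
i=0: S_0 = -5.14 + 3.3*0 = -5.14
i=1: S_1 = -5.14 + 3.3*1 = -1.84
i=2: S_2 = -5.14 + 3.3*2 = 1.46
i=3: S_3 = -5.14 + 3.3*3 = 4.76
The first 4 terms are: [-5.14, -1.84, 1.46, 4.76]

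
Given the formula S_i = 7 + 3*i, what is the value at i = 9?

S_9 = 7 + 3*9 = 7 + 27 = 34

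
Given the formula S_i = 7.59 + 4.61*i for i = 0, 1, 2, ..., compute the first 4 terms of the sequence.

This is an arithmetic sequence.
i=0: S_0 = 7.59 + 4.61*0 = 7.59
i=1: S_1 = 7.59 + 4.61*1 = 12.2
i=2: S_2 = 7.59 + 4.61*2 = 16.81
i=3: S_3 = 7.59 + 4.61*3 = 21.42
The first 4 terms are: [7.59, 12.2, 16.81, 21.42]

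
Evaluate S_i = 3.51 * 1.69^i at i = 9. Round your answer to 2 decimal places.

S_9 = 3.51 * 1.69^9 ≈ 3.51 * 112.4554 ≈ 394.72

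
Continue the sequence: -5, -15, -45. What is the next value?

Ratios: -15 / -5 = 3.0
This is a geometric sequence with common ratio r = 3.
Next term = -45 * 3 = -135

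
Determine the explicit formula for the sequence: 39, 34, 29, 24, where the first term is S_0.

Check differences: 34 - 39 = -5
29 - 34 = -5
Common difference d = -5.
First term a = 39.
Formula: S_i = 39 - 5*i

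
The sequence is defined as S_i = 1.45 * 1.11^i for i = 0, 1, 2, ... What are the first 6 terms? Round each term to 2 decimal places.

This is a geometric sequence.
i=0: S_0 = 1.45 * 1.11^0 = 1.45
i=1: S_1 = 1.45 * 1.11^1 ≈ 1.61
i=2: S_2 = 1.45 * 1.11^2 ≈ 1.79
i=3: S_3 = 1.45 * 1.11^3 ≈ 1.98
i=4: S_4 = 1.45 * 1.11^4 ≈ 2.2
i=5: S_5 = 1.45 * 1.11^5 ≈ 2.44
The first 6 terms are: [1.45, 1.61, 1.79, 1.98, 2.2, 2.44]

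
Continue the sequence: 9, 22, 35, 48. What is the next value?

Differences: 22 - 9 = 13
This is an arithmetic sequence with common difference d = 13.
Next term = 48 + 13 = 61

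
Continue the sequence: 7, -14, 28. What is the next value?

Ratios: -14 / 7 = -2.0
This is a geometric sequence with common ratio r = -2.
Next term = 28 * -2 = -56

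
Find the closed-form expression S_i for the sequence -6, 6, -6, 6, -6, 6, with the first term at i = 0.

Check ratios: 6 / -6 = -1.0
Common ratio r = -1.
First term a = -6.
Formula: S_i = -6 * (-1)^i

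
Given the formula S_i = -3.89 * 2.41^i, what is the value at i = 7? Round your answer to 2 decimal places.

S_7 = -3.89 * 2.41^7 ≈ -3.89 * 472.1927 ≈ -1836.83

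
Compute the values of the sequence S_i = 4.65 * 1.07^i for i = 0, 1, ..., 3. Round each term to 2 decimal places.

This is a geometric sequence.
i=0: S_0 = 4.65 * 1.07^0 = 4.65
i=1: S_1 = 4.65 * 1.07^1 ≈ 4.98
i=2: S_2 = 4.65 * 1.07^2 ≈ 5.32
i=3: S_3 = 4.65 * 1.07^3 ≈ 5.7
The first 4 terms are: [4.65, 4.98, 5.32, 5.7]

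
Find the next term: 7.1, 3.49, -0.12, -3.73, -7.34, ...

Differences: 3.49 - 7.1 = -3.61
This is an arithmetic sequence with common difference d = -3.61.
Next term = -7.34 + -3.61 = -10.95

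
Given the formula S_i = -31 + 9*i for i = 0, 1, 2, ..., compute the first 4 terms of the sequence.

This is an arithmetic sequence.
i=0: S_0 = -31 + 9*0 = -31
i=1: S_1 = -31 + 9*1 = -22
i=2: S_2 = -31 + 9*2 = -13
i=3: S_3 = -31 + 9*3 = -4
The first 4 terms are: [-31, -22, -13, -4]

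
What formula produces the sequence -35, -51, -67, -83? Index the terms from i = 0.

Check differences: -51 - -35 = -16
-67 - -51 = -16
Common difference d = -16.
First term a = -35.
Formula: S_i = -35 - 16*i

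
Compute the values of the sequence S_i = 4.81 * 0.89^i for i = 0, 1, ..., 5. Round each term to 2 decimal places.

This is a geometric sequence.
i=0: S_0 = 4.81 * 0.89^0 = 4.81
i=1: S_1 = 4.81 * 0.89^1 ≈ 4.28
i=2: S_2 = 4.81 * 0.89^2 ≈ 3.81
i=3: S_3 = 4.81 * 0.89^3 ≈ 3.39
i=4: S_4 = 4.81 * 0.89^4 ≈ 3.02
i=5: S_5 = 4.81 * 0.89^5 ≈ 2.69
The first 6 terms are: [4.81, 4.28, 3.81, 3.39, 3.02, 2.69]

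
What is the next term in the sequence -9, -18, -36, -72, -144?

Ratios: -18 / -9 = 2.0
This is a geometric sequence with common ratio r = 2.
Next term = -144 * 2 = -288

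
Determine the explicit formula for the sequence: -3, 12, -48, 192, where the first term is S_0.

Check ratios: 12 / -3 = -4.0
Common ratio r = -4.
First term a = -3.
Formula: S_i = -3 * (-4)^i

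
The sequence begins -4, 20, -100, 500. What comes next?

Ratios: 20 / -4 = -5.0
This is a geometric sequence with common ratio r = -5.
Next term = 500 * -5 = -2500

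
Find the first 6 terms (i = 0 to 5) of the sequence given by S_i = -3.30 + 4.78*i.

This is an arithmetic sequence.
i=0: S_0 = -3.3 + 4.78*0 = -3.3
i=1: S_1 = -3.3 + 4.78*1 = 1.48
i=2: S_2 = -3.3 + 4.78*2 = 6.26
i=3: S_3 = -3.3 + 4.78*3 = 11.04
i=4: S_4 = -3.3 + 4.78*4 = 15.82
i=5: S_5 = -3.3 + 4.78*5 = 20.6
The first 6 terms are: [-3.3, 1.48, 6.26, 11.04, 15.82, 20.6]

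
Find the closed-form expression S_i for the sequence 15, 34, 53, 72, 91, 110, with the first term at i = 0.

Check differences: 34 - 15 = 19
53 - 34 = 19
Common difference d = 19.
First term a = 15.
Formula: S_i = 15 + 19*i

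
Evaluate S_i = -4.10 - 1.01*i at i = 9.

S_9 = -4.1 + -1.01*9 = -4.1 + -9.09 = -13.19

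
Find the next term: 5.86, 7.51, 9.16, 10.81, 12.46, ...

Differences: 7.51 - 5.86 = 1.65
This is an arithmetic sequence with common difference d = 1.65.
Next term = 12.46 + 1.65 = 14.11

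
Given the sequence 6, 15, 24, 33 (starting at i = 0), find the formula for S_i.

Check differences: 15 - 6 = 9
24 - 15 = 9
Common difference d = 9.
First term a = 6.
Formula: S_i = 6 + 9*i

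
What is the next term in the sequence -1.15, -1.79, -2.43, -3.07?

Differences: -1.79 - -1.15 = -0.64
This is an arithmetic sequence with common difference d = -0.64.
Next term = -3.07 + -0.64 = -3.71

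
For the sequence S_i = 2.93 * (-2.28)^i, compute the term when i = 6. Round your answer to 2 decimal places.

S_6 = 2.93 * (-2.28)^6 ≈ 2.93 * 140.4782 ≈ 411.6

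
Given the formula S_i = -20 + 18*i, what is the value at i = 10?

S_10 = -20 + 18*10 = -20 + 180 = 160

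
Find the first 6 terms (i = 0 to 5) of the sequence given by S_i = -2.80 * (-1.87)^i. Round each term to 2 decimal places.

This is a geometric sequence.
i=0: S_0 = -2.8 * (-1.87)^0 = -2.8
i=1: S_1 = -2.8 * (-1.87)^1 ≈ 5.24
i=2: S_2 = -2.8 * (-1.87)^2 ≈ -9.79
i=3: S_3 = -2.8 * (-1.87)^3 ≈ 18.31
i=4: S_4 = -2.8 * (-1.87)^4 ≈ -34.24
i=5: S_5 = -2.8 * (-1.87)^5 ≈ 64.03
The first 6 terms are: [-2.8, 5.24, -9.79, 18.31, -34.24, 64.03]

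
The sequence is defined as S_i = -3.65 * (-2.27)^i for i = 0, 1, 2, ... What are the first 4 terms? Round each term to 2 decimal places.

This is a geometric sequence.
i=0: S_0 = -3.65 * (-2.27)^0 = -3.65
i=1: S_1 = -3.65 * (-2.27)^1 ≈ 8.29
i=2: S_2 = -3.65 * (-2.27)^2 ≈ -18.81
i=3: S_3 = -3.65 * (-2.27)^3 ≈ 42.69
The first 4 terms are: [-3.65, 8.29, -18.81, 42.69]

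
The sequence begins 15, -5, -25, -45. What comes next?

Differences: -5 - 15 = -20
This is an arithmetic sequence with common difference d = -20.
Next term = -45 + -20 = -65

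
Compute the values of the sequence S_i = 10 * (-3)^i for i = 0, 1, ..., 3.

This is a geometric sequence.
i=0: S_0 = 10 * (-3)^0 = 10
i=1: S_1 = 10 * (-3)^1 = -30
i=2: S_2 = 10 * (-3)^2 = 90
i=3: S_3 = 10 * (-3)^3 = -270
The first 4 terms are: [10, -30, 90, -270]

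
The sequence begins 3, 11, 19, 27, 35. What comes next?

Differences: 11 - 3 = 8
This is an arithmetic sequence with common difference d = 8.
Next term = 35 + 8 = 43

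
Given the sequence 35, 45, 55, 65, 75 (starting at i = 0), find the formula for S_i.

Check differences: 45 - 35 = 10
55 - 45 = 10
Common difference d = 10.
First term a = 35.
Formula: S_i = 35 + 10*i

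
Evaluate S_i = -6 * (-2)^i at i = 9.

S_9 = -6 * (-2)^9 = -6 * -512 = 3072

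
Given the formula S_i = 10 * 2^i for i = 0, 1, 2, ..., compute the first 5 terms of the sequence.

This is a geometric sequence.
i=0: S_0 = 10 * 2^0 = 10
i=1: S_1 = 10 * 2^1 = 20
i=2: S_2 = 10 * 2^2 = 40
i=3: S_3 = 10 * 2^3 = 80
i=4: S_4 = 10 * 2^4 = 160
The first 5 terms are: [10, 20, 40, 80, 160]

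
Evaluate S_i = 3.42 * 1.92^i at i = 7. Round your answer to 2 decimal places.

S_7 = 3.42 * 1.92^7 ≈ 3.42 * 96.1853 ≈ 328.95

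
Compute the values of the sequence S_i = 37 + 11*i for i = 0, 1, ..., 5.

This is an arithmetic sequence.
i=0: S_0 = 37 + 11*0 = 37
i=1: S_1 = 37 + 11*1 = 48
i=2: S_2 = 37 + 11*2 = 59
i=3: S_3 = 37 + 11*3 = 70
i=4: S_4 = 37 + 11*4 = 81
i=5: S_5 = 37 + 11*5 = 92
The first 6 terms are: [37, 48, 59, 70, 81, 92]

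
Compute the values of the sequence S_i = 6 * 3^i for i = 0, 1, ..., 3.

This is a geometric sequence.
i=0: S_0 = 6 * 3^0 = 6
i=1: S_1 = 6 * 3^1 = 18
i=2: S_2 = 6 * 3^2 = 54
i=3: S_3 = 6 * 3^3 = 162
The first 4 terms are: [6, 18, 54, 162]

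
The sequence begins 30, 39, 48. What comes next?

Differences: 39 - 30 = 9
This is an arithmetic sequence with common difference d = 9.
Next term = 48 + 9 = 57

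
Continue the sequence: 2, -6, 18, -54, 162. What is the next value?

Ratios: -6 / 2 = -3.0
This is a geometric sequence with common ratio r = -3.
Next term = 162 * -3 = -486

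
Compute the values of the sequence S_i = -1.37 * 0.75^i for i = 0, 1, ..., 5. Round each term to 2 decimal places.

This is a geometric sequence.
i=0: S_0 = -1.37 * 0.75^0 = -1.37
i=1: S_1 = -1.37 * 0.75^1 ≈ -1.03
i=2: S_2 = -1.37 * 0.75^2 ≈ -0.77
i=3: S_3 = -1.37 * 0.75^3 ≈ -0.58
i=4: S_4 = -1.37 * 0.75^4 ≈ -0.43
i=5: S_5 = -1.37 * 0.75^5 ≈ -0.33
The first 6 terms are: [-1.37, -1.03, -0.77, -0.58, -0.43, -0.33]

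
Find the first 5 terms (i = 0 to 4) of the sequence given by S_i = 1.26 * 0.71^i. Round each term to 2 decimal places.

This is a geometric sequence.
i=0: S_0 = 1.26 * 0.71^0 = 1.26
i=1: S_1 = 1.26 * 0.71^1 ≈ 0.89
i=2: S_2 = 1.26 * 0.71^2 ≈ 0.64
i=3: S_3 = 1.26 * 0.71^3 ≈ 0.45
i=4: S_4 = 1.26 * 0.71^4 ≈ 0.32
The first 5 terms are: [1.26, 0.89, 0.64, 0.45, 0.32]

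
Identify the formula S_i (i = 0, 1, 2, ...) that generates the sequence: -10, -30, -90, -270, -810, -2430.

Check ratios: -30 / -10 = 3.0
Common ratio r = 3.
First term a = -10.
Formula: S_i = -10 * 3^i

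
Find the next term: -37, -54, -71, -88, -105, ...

Differences: -54 - -37 = -17
This is an arithmetic sequence with common difference d = -17.
Next term = -105 + -17 = -122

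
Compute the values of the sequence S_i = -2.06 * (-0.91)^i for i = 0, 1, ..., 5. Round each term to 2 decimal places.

This is a geometric sequence.
i=0: S_0 = -2.06 * (-0.91)^0 = -2.06
i=1: S_1 = -2.06 * (-0.91)^1 ≈ 1.87
i=2: S_2 = -2.06 * (-0.91)^2 ≈ -1.71
i=3: S_3 = -2.06 * (-0.91)^3 ≈ 1.55
i=4: S_4 = -2.06 * (-0.91)^4 ≈ -1.41
i=5: S_5 = -2.06 * (-0.91)^5 ≈ 1.29
The first 6 terms are: [-2.06, 1.87, -1.71, 1.55, -1.41, 1.29]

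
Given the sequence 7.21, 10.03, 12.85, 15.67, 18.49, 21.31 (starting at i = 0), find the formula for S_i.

Check differences: 10.03 - 7.21 = 2.82
12.85 - 10.03 = 2.82
Common difference d = 2.82.
First term a = 7.21.
Formula: S_i = 7.21 + 2.82*i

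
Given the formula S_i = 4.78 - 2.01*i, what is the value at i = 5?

S_5 = 4.78 + -2.01*5 = 4.78 + -10.05 = -5.27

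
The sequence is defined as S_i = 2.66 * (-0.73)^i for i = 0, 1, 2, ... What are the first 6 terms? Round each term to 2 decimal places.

This is a geometric sequence.
i=0: S_0 = 2.66 * (-0.73)^0 = 2.66
i=1: S_1 = 2.66 * (-0.73)^1 ≈ -1.94
i=2: S_2 = 2.66 * (-0.73)^2 ≈ 1.42
i=3: S_3 = 2.66 * (-0.73)^3 ≈ -1.03
i=4: S_4 = 2.66 * (-0.73)^4 ≈ 0.76
i=5: S_5 = 2.66 * (-0.73)^5 ≈ -0.55
The first 6 terms are: [2.66, -1.94, 1.42, -1.03, 0.76, -0.55]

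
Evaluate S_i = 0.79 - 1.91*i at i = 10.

S_10 = 0.79 + -1.91*10 = 0.79 + -19.1 = -18.31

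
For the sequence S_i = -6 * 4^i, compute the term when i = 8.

S_8 = -6 * 4^8 = -6 * 65536 = -393216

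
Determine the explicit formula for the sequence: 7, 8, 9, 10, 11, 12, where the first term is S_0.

Check differences: 8 - 7 = 1
9 - 8 = 1
Common difference d = 1.
First term a = 7.
Formula: S_i = 7 + 1*i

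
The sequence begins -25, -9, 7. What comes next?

Differences: -9 - -25 = 16
This is an arithmetic sequence with common difference d = 16.
Next term = 7 + 16 = 23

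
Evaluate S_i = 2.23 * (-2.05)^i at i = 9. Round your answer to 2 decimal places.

S_9 = 2.23 * (-2.05)^9 ≈ 2.23 * -639.4178 ≈ -1425.9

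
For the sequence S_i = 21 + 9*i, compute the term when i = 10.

S_10 = 21 + 9*10 = 21 + 90 = 111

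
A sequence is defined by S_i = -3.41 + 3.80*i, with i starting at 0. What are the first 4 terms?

This is an arithmetic sequence.
i=0: S_0 = -3.41 + 3.8*0 = -3.41
i=1: S_1 = -3.41 + 3.8*1 = 0.39
i=2: S_2 = -3.41 + 3.8*2 = 4.19
i=3: S_3 = -3.41 + 3.8*3 = 7.99
The first 4 terms are: [-3.41, 0.39, 4.19, 7.99]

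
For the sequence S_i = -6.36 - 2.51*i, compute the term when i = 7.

S_7 = -6.36 + -2.51*7 = -6.36 + -17.57 = -23.93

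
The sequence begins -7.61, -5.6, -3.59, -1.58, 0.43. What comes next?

Differences: -5.6 - -7.61 = 2.01
This is an arithmetic sequence with common difference d = 2.01.
Next term = 0.43 + 2.01 = 2.44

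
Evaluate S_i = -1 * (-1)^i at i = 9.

S_9 = -1 * (-1)^9 = -1 * -1 = 1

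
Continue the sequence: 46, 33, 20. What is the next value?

Differences: 33 - 46 = -13
This is an arithmetic sequence with common difference d = -13.
Next term = 20 + -13 = 7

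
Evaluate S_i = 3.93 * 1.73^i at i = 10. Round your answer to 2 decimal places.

S_10 = 3.93 * 1.73^10 ≈ 3.93 * 240.1381 ≈ 943.74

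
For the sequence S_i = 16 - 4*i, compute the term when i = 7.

S_7 = 16 + -4*7 = 16 + -28 = -12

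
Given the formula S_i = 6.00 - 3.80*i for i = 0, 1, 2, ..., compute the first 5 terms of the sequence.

This is an arithmetic sequence.
i=0: S_0 = 6.0 + -3.8*0 = 6.0
i=1: S_1 = 6.0 + -3.8*1 = 2.2
i=2: S_2 = 6.0 + -3.8*2 = -1.6
i=3: S_3 = 6.0 + -3.8*3 = -5.4
i=4: S_4 = 6.0 + -3.8*4 = -9.2
The first 5 terms are: [6.0, 2.2, -1.6, -5.4, -9.2]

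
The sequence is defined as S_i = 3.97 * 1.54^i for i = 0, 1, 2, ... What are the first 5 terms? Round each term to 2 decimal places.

This is a geometric sequence.
i=0: S_0 = 3.97 * 1.54^0 = 3.97
i=1: S_1 = 3.97 * 1.54^1 ≈ 6.11
i=2: S_2 = 3.97 * 1.54^2 ≈ 9.42
i=3: S_3 = 3.97 * 1.54^3 ≈ 14.5
i=4: S_4 = 3.97 * 1.54^4 ≈ 22.33
The first 5 terms are: [3.97, 6.11, 9.42, 14.5, 22.33]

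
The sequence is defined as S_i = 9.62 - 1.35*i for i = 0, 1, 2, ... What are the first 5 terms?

This is an arithmetic sequence.
i=0: S_0 = 9.62 + -1.35*0 = 9.62
i=1: S_1 = 9.62 + -1.35*1 = 8.27
i=2: S_2 = 9.62 + -1.35*2 = 6.92
i=3: S_3 = 9.62 + -1.35*3 = 5.57
i=4: S_4 = 9.62 + -1.35*4 = 4.22
The first 5 terms are: [9.62, 8.27, 6.92, 5.57, 4.22]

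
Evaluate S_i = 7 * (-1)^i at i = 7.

S_7 = 7 * (-1)^7 = 7 * -1 = -7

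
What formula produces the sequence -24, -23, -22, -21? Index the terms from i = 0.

Check differences: -23 - -24 = 1
-22 - -23 = 1
Common difference d = 1.
First term a = -24.
Formula: S_i = -24 + 1*i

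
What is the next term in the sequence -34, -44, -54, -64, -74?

Differences: -44 - -34 = -10
This is an arithmetic sequence with common difference d = -10.
Next term = -74 + -10 = -84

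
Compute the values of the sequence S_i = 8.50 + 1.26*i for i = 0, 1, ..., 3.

This is an arithmetic sequence.
i=0: S_0 = 8.5 + 1.26*0 = 8.5
i=1: S_1 = 8.5 + 1.26*1 = 9.76
i=2: S_2 = 8.5 + 1.26*2 = 11.02
i=3: S_3 = 8.5 + 1.26*3 = 12.28
The first 4 terms are: [8.5, 9.76, 11.02, 12.28]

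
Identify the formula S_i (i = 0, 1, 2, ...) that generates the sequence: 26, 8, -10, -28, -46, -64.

Check differences: 8 - 26 = -18
-10 - 8 = -18
Common difference d = -18.
First term a = 26.
Formula: S_i = 26 - 18*i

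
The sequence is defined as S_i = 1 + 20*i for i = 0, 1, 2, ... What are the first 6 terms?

This is an arithmetic sequence.
i=0: S_0 = 1 + 20*0 = 1
i=1: S_1 = 1 + 20*1 = 21
i=2: S_2 = 1 + 20*2 = 41
i=3: S_3 = 1 + 20*3 = 61
i=4: S_4 = 1 + 20*4 = 81
i=5: S_5 = 1 + 20*5 = 101
The first 6 terms are: [1, 21, 41, 61, 81, 101]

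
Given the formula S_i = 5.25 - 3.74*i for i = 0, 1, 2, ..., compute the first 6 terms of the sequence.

This is an arithmetic sequence.
i=0: S_0 = 5.25 + -3.74*0 = 5.25
i=1: S_1 = 5.25 + -3.74*1 = 1.51
i=2: S_2 = 5.25 + -3.74*2 = -2.23
i=3: S_3 = 5.25 + -3.74*3 = -5.97
i=4: S_4 = 5.25 + -3.74*4 = -9.71
i=5: S_5 = 5.25 + -3.74*5 = -13.45
The first 6 terms are: [5.25, 1.51, -2.23, -5.97, -9.71, -13.45]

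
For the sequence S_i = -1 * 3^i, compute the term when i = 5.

S_5 = -1 * 3^5 = -1 * 243 = -243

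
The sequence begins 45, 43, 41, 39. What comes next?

Differences: 43 - 45 = -2
This is an arithmetic sequence with common difference d = -2.
Next term = 39 + -2 = 37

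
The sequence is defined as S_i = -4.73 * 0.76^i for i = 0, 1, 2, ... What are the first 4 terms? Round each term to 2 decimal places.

This is a geometric sequence.
i=0: S_0 = -4.73 * 0.76^0 = -4.73
i=1: S_1 = -4.73 * 0.76^1 ≈ -3.59
i=2: S_2 = -4.73 * 0.76^2 ≈ -2.73
i=3: S_3 = -4.73 * 0.76^3 ≈ -2.08
The first 4 terms are: [-4.73, -3.59, -2.73, -2.08]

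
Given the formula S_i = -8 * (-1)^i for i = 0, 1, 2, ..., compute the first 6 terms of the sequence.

This is a geometric sequence.
i=0: S_0 = -8 * (-1)^0 = -8
i=1: S_1 = -8 * (-1)^1 = 8
i=2: S_2 = -8 * (-1)^2 = -8
i=3: S_3 = -8 * (-1)^3 = 8
i=4: S_4 = -8 * (-1)^4 = -8
i=5: S_5 = -8 * (-1)^5 = 8
The first 6 terms are: [-8, 8, -8, 8, -8, 8]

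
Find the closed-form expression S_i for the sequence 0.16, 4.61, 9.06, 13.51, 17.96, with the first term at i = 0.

Check differences: 4.61 - 0.16 = 4.45
9.06 - 4.61 = 4.45
Common difference d = 4.45.
First term a = 0.16.
Formula: S_i = 0.16 + 4.45*i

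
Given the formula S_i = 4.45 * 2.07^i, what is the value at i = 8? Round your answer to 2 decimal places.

S_8 = 4.45 * 2.07^8 ≈ 4.45 * 337.1031 ≈ 1500.11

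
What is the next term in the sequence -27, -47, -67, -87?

Differences: -47 - -27 = -20
This is an arithmetic sequence with common difference d = -20.
Next term = -87 + -20 = -107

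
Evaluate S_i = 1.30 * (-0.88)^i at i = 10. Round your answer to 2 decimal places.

S_10 = 1.3 * (-0.88)^10 ≈ 1.3 * 0.2785 ≈ 0.36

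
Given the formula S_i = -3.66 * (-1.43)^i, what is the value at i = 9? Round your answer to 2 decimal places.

S_9 = -3.66 * (-1.43)^9 ≈ -3.66 * -25.0049 ≈ 91.52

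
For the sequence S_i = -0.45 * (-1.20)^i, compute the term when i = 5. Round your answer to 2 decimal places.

S_5 = -0.45 * (-1.2)^5 ≈ -0.45 * -2.4883 ≈ 1.12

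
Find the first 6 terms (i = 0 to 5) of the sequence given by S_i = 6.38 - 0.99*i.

This is an arithmetic sequence.
i=0: S_0 = 6.38 + -0.99*0 = 6.38
i=1: S_1 = 6.38 + -0.99*1 = 5.39
i=2: S_2 = 6.38 + -0.99*2 = 4.4
i=3: S_3 = 6.38 + -0.99*3 = 3.41
i=4: S_4 = 6.38 + -0.99*4 = 2.42
i=5: S_5 = 6.38 + -0.99*5 = 1.43
The first 6 terms are: [6.38, 5.39, 4.4, 3.41, 2.42, 1.43]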